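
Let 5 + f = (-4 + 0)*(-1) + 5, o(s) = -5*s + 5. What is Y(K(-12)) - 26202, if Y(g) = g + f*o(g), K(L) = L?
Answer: -25954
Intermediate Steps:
o(s) = 5 - 5*s
f = 4 (f = -5 + ((-4 + 0)*(-1) + 5) = -5 + (-4*(-1) + 5) = -5 + (4 + 5) = -5 + 9 = 4)
Y(g) = 20 - 19*g (Y(g) = g + 4*(5 - 5*g) = g + (20 - 20*g) = 20 - 19*g)
Y(K(-12)) - 26202 = (20 - 19*(-12)) - 26202 = (20 + 228) - 26202 = 248 - 26202 = -25954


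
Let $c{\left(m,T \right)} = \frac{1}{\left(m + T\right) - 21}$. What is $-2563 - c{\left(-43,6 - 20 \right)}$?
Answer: $- \frac{199913}{78} \approx -2563.0$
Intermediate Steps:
$c{\left(m,T \right)} = \frac{1}{-21 + T + m}$ ($c{\left(m,T \right)} = \frac{1}{\left(T + m\right) - 21} = \frac{1}{-21 + T + m}$)
$-2563 - c{\left(-43,6 - 20 \right)} = -2563 - \frac{1}{-21 + \left(6 - 20\right) - 43} = -2563 - \frac{1}{-21 - 14 - 43} = -2563 - \frac{1}{-78} = -2563 - - \frac{1}{78} = -2563 + \frac{1}{78} = - \frac{199913}{78}$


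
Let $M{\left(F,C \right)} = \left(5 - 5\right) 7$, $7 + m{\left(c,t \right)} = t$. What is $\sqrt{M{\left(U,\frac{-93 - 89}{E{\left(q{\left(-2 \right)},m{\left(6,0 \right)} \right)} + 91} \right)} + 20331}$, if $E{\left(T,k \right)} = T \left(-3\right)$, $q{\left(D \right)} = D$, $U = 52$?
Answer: $9 \sqrt{251} \approx 142.59$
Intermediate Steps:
$m{\left(c,t \right)} = -7 + t$
$E{\left(T,k \right)} = - 3 T$
$M{\left(F,C \right)} = 0$ ($M{\left(F,C \right)} = 0 \cdot 7 = 0$)
$\sqrt{M{\left(U,\frac{-93 - 89}{E{\left(q{\left(-2 \right)},m{\left(6,0 \right)} \right)} + 91} \right)} + 20331} = \sqrt{0 + 20331} = \sqrt{20331} = 9 \sqrt{251}$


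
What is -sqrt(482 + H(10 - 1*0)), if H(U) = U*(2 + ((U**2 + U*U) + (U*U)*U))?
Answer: -sqrt(12502) ≈ -111.81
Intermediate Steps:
H(U) = U*(2 + U**3 + 2*U**2) (H(U) = U*(2 + ((U**2 + U**2) + U**2*U)) = U*(2 + (2*U**2 + U**3)) = U*(2 + (U**3 + 2*U**2)) = U*(2 + U**3 + 2*U**2))
-sqrt(482 + H(10 - 1*0)) = -sqrt(482 + (10 - 1*0)*(2 + (10 - 1*0)**3 + 2*(10 - 1*0)**2)) = -sqrt(482 + (10 + 0)*(2 + (10 + 0)**3 + 2*(10 + 0)**2)) = -sqrt(482 + 10*(2 + 10**3 + 2*10**2)) = -sqrt(482 + 10*(2 + 1000 + 2*100)) = -sqrt(482 + 10*(2 + 1000 + 200)) = -sqrt(482 + 10*1202) = -sqrt(482 + 12020) = -sqrt(12502)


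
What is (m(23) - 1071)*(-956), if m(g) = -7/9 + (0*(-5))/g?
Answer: 9221576/9 ≈ 1.0246e+6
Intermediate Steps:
m(g) = -7/9 (m(g) = -7*⅑ + 0/g = -7/9 + 0 = -7/9)
(m(23) - 1071)*(-956) = (-7/9 - 1071)*(-956) = -9646/9*(-956) = 9221576/9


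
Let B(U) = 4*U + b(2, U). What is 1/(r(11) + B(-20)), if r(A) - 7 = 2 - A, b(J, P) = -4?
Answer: -1/86 ≈ -0.011628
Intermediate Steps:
r(A) = 9 - A (r(A) = 7 + (2 - A) = 9 - A)
B(U) = -4 + 4*U (B(U) = 4*U - 4 = -4 + 4*U)
1/(r(11) + B(-20)) = 1/((9 - 1*11) + (-4 + 4*(-20))) = 1/((9 - 11) + (-4 - 80)) = 1/(-2 - 84) = 1/(-86) = -1/86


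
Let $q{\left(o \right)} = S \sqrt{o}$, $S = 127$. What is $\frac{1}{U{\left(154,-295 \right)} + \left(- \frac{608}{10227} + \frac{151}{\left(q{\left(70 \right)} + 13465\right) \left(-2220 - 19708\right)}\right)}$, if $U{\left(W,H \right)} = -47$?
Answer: $- \frac{142141200802380218718304200}{6689086872656219743399764803} - \frac{14660708136602808 \sqrt{70}}{6689086872656219743399764803} \approx -0.02125$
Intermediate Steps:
$q{\left(o \right)} = 127 \sqrt{o}$
$\frac{1}{U{\left(154,-295 \right)} + \left(- \frac{608}{10227} + \frac{151}{\left(q{\left(70 \right)} + 13465\right) \left(-2220 - 19708\right)}\right)} = \frac{1}{-47 + \left(- \frac{608}{10227} + \frac{151}{\left(127 \sqrt{70} + 13465\right) \left(-2220 - 19708\right)}\right)} = \frac{1}{-47 + \left(\left(-608\right) \frac{1}{10227} + \frac{151}{\left(13465 + 127 \sqrt{70}\right) \left(-21928\right)}\right)} = \frac{1}{-47 - \left(\frac{608}{10227} - \frac{151}{-295260520 - 2784856 \sqrt{70}}\right)} = \frac{1}{- \frac{481277}{10227} + \frac{151}{-295260520 - 2784856 \sqrt{70}}}$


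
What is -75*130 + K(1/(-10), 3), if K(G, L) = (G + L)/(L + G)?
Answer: -9749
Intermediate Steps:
K(G, L) = 1 (K(G, L) = (G + L)/(G + L) = 1)
-75*130 + K(1/(-10), 3) = -75*130 + 1 = -9750 + 1 = -9749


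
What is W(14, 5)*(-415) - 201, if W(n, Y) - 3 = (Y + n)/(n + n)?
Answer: -48373/28 ≈ -1727.6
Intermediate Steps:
W(n, Y) = 3 + (Y + n)/(2*n) (W(n, Y) = 3 + (Y + n)/(n + n) = 3 + (Y + n)/((2*n)) = 3 + (Y + n)*(1/(2*n)) = 3 + (Y + n)/(2*n))
W(14, 5)*(-415) - 201 = ((½)*(5 + 7*14)/14)*(-415) - 201 = ((½)*(1/14)*(5 + 98))*(-415) - 201 = ((½)*(1/14)*103)*(-415) - 201 = (103/28)*(-415) - 201 = -42745/28 - 201 = -48373/28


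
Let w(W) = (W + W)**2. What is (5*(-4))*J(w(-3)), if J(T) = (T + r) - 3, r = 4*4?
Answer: -980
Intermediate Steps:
r = 16
w(W) = 4*W**2 (w(W) = (2*W)**2 = 4*W**2)
J(T) = 13 + T (J(T) = (T + 16) - 3 = (16 + T) - 3 = 13 + T)
(5*(-4))*J(w(-3)) = (5*(-4))*(13 + 4*(-3)**2) = -20*(13 + 4*9) = -20*(13 + 36) = -20*49 = -980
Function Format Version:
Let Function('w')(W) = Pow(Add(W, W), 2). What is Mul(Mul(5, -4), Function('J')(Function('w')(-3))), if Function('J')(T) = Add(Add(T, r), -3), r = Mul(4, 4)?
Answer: -980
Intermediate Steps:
r = 16
Function('w')(W) = Mul(4, Pow(W, 2)) (Function('w')(W) = Pow(Mul(2, W), 2) = Mul(4, Pow(W, 2)))
Function('J')(T) = Add(13, T) (Function('J')(T) = Add(Add(T, 16), -3) = Add(Add(16, T), -3) = Add(13, T))
Mul(Mul(5, -4), Function('J')(Function('w')(-3))) = Mul(Mul(5, -4), Add(13, Mul(4, Pow(-3, 2)))) = Mul(-20, Add(13, Mul(4, 9))) = Mul(-20, Add(13, 36)) = Mul(-20, 49) = -980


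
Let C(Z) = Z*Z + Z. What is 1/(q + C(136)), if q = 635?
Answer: 1/19267 ≈ 5.1902e-5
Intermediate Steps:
C(Z) = Z + Z**2 (C(Z) = Z**2 + Z = Z + Z**2)
1/(q + C(136)) = 1/(635 + 136*(1 + 136)) = 1/(635 + 136*137) = 1/(635 + 18632) = 1/19267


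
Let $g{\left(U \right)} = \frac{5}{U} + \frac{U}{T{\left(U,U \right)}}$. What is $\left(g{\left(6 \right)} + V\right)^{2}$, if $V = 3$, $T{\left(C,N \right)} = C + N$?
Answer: $\frac{169}{9} \approx 18.778$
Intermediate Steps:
$g{\left(U \right)} = \frac{1}{2} + \frac{5}{U}$ ($g{\left(U \right)} = \frac{5}{U} + \frac{U}{U + U} = \frac{5}{U} + \frac{U}{2 U} = \frac{5}{U} + U \frac{1}{2 U} = \frac{5}{U} + \frac{1}{2} = \frac{1}{2} + \frac{5}{U}$)
$\left(g{\left(6 \right)} + V\right)^{2} = \left(\frac{10 + 6}{2 \cdot 6} + 3\right)^{2} = \left(\frac{1}{2} \cdot \frac{1}{6} \cdot 16 + 3\right)^{2} = \left(\frac{4}{3} + 3\right)^{2} = \left(\frac{13}{3}\right)^{2} = \frac{169}{9}$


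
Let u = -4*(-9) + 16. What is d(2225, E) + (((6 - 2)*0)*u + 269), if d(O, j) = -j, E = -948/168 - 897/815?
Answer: 3146233/11410 ≈ 275.74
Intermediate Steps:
E = -76943/11410 (E = -948*1/168 - 897*1/815 = -79/14 - 897/815 = -76943/11410 ≈ -6.7435)
u = 52 (u = 36 + 16 = 52)
d(2225, E) + (((6 - 2)*0)*u + 269) = -1*(-76943/11410) + (((6 - 2)*0)*52 + 269) = 76943/11410 + ((4*0)*52 + 269) = 76943/11410 + (0*52 + 269) = 76943/11410 + (0 + 269) = 76943/11410 + 269 = 3146233/11410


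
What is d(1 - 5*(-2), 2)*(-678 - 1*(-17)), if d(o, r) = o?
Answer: -7271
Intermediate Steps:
d(1 - 5*(-2), 2)*(-678 - 1*(-17)) = (1 - 5*(-2))*(-678 - 1*(-17)) = (1 + 10)*(-678 + 17) = 11*(-661) = -7271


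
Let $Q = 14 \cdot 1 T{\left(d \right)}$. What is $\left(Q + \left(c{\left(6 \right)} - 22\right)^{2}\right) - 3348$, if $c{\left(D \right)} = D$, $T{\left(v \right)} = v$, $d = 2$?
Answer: $-3064$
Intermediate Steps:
$Q = 28$ ($Q = 14 \cdot 1 \cdot 2 = 14 \cdot 2 = 28$)
$\left(Q + \left(c{\left(6 \right)} - 22\right)^{2}\right) - 3348 = \left(28 + \left(6 - 22\right)^{2}\right) - 3348 = \left(28 + \left(-16\right)^{2}\right) - 3348 = \left(28 + 256\right) - 3348 = 284 - 3348 = -3064$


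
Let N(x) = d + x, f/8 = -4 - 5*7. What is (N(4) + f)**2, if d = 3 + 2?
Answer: 91809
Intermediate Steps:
f = -312 (f = 8*(-4 - 5*7) = 8*(-4 - 35) = 8*(-39) = -312)
d = 5
N(x) = 5 + x
(N(4) + f)**2 = ((5 + 4) - 312)**2 = (9 - 312)**2 = (-303)**2 = 91809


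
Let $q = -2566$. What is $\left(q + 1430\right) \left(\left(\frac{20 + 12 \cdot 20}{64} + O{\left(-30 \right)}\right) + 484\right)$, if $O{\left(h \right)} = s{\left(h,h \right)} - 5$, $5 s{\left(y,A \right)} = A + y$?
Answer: $-535127$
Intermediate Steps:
$s{\left(y,A \right)} = \frac{A}{5} + \frac{y}{5}$ ($s{\left(y,A \right)} = \frac{A + y}{5} = \frac{A}{5} + \frac{y}{5}$)
$O{\left(h \right)} = -5 + \frac{2 h}{5}$ ($O{\left(h \right)} = \left(\frac{h}{5} + \frac{h}{5}\right) - 5 = \frac{2 h}{5} - 5 = -5 + \frac{2 h}{5}$)
$\left(q + 1430\right) \left(\left(\frac{20 + 12 \cdot 20}{64} + O{\left(-30 \right)}\right) + 484\right) = \left(-2566 + 1430\right) \left(\left(\frac{20 + 12 \cdot 20}{64} + \left(-5 + \frac{2}{5} \left(-30\right)\right)\right) + 484\right) = - 1136 \left(\left(\left(20 + 240\right) \frac{1}{64} - 17\right) + 484\right) = - 1136 \left(\left(260 \cdot \frac{1}{64} - 17\right) + 484\right) = - 1136 \left(\left(\frac{65}{16} - 17\right) + 484\right) = - 1136 \left(- \frac{207}{16} + 484\right) = \left(-1136\right) \frac{7537}{16} = -535127$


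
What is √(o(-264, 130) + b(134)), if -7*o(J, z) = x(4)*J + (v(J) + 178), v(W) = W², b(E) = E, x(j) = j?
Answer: 2*I*√118790/7 ≈ 98.474*I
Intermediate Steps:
o(J, z) = -178/7 - 4*J/7 - J²/7 (o(J, z) = -(4*J + (J² + 178))/7 = -(4*J + (178 + J²))/7 = -(178 + J² + 4*J)/7 = -178/7 - 4*J/7 - J²/7)
√(o(-264, 130) + b(134)) = √((-178/7 - 4/7*(-264) - ⅐*(-264)²) + 134) = √((-178/7 + 1056/7 - ⅐*69696) + 134) = √((-178/7 + 1056/7 - 69696/7) + 134) = √(-68818/7 + 134) = √(-67880/7) = 2*I*√118790/7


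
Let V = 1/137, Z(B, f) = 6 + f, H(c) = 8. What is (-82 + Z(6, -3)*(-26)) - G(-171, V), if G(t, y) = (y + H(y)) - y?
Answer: -168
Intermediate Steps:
V = 1/137 ≈ 0.0072993
G(t, y) = 8 (G(t, y) = (y + 8) - y = (8 + y) - y = 8)
(-82 + Z(6, -3)*(-26)) - G(-171, V) = (-82 + (6 - 3)*(-26)) - 1*8 = (-82 + 3*(-26)) - 8 = (-82 - 78) - 8 = -160 - 8 = -168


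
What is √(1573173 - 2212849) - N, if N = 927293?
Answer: -927293 + 2*I*√159919 ≈ -9.2729e+5 + 799.8*I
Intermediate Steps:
√(1573173 - 2212849) - N = √(1573173 - 2212849) - 1*927293 = √(-639676) - 927293 = 2*I*√159919 - 927293 = -927293 + 2*I*√159919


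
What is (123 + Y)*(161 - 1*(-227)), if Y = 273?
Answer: 153648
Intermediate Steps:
(123 + Y)*(161 - 1*(-227)) = (123 + 273)*(161 - 1*(-227)) = 396*(161 + 227) = 396*388 = 153648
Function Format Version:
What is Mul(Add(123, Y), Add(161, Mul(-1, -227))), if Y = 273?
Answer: 153648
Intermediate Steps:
Mul(Add(123, Y), Add(161, Mul(-1, -227))) = Mul(Add(123, 273), Add(161, Mul(-1, -227))) = Mul(396, Add(161, 227)) = Mul(396, 388) = 153648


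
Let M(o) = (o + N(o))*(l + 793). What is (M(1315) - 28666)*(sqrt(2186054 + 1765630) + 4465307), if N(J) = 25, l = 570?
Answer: 8027523520478 + 10786524*sqrt(109769) ≈ 8.0311e+12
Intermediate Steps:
M(o) = 34075 + 1363*o (M(o) = (o + 25)*(570 + 793) = (25 + o)*1363 = 34075 + 1363*o)
(M(1315) - 28666)*(sqrt(2186054 + 1765630) + 4465307) = ((34075 + 1363*1315) - 28666)*(sqrt(2186054 + 1765630) + 4465307) = ((34075 + 1792345) - 28666)*(sqrt(3951684) + 4465307) = (1826420 - 28666)*(6*sqrt(109769) + 4465307) = 1797754*(4465307 + 6*sqrt(109769)) = 8027523520478 + 10786524*sqrt(109769)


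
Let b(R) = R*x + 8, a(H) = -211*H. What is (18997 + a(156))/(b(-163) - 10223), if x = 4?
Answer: 13919/10867 ≈ 1.2808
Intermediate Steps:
b(R) = 8 + 4*R (b(R) = R*4 + 8 = 4*R + 8 = 8 + 4*R)
(18997 + a(156))/(b(-163) - 10223) = (18997 - 211*156)/((8 + 4*(-163)) - 10223) = (18997 - 32916)/((8 - 652) - 10223) = -13919/(-644 - 10223) = -13919/(-10867) = -13919*(-1/10867) = 13919/10867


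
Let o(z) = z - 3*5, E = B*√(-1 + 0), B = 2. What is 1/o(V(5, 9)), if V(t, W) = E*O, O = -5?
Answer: -3/65 + 2*I/65 ≈ -0.046154 + 0.030769*I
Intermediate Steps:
E = 2*I (E = 2*√(-1 + 0) = 2*√(-1) = 2*I ≈ 2.0*I)
V(t, W) = -10*I (V(t, W) = (2*I)*(-5) = -10*I)
o(z) = -15 + z (o(z) = z - 15 = -15 + z)
1/o(V(5, 9)) = 1/(-15 - 10*I) = (-15 + 10*I)/325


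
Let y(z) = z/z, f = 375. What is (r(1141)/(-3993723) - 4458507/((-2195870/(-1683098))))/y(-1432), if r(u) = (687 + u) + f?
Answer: -14984656800712958794/4384848262005 ≈ -3.4174e+6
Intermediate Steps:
y(z) = 1
r(u) = 1062 + u (r(u) = (687 + u) + 375 = 1062 + u)
(r(1141)/(-3993723) - 4458507/((-2195870/(-1683098))))/y(-1432) = ((1062 + 1141)/(-3993723) - 4458507/((-2195870/(-1683098))))/1 = (2203*(-1/3993723) - 4458507/((-2195870*(-1/1683098))))*1 = (-2203/3993723 - 4458507/1097935/841549)*1 = (-2203/3993723 - 4458507*841549/1097935)*1 = (-2203/3993723 - 3752052107343/1097935)*1 = -14984656800712958794/4384848262005*1 = -14984656800712958794/4384848262005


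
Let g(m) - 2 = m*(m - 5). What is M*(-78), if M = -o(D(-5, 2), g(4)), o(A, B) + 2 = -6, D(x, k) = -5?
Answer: -624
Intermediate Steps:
g(m) = 2 + m*(-5 + m) (g(m) = 2 + m*(m - 5) = 2 + m*(-5 + m))
o(A, B) = -8 (o(A, B) = -2 - 6 = -8)
M = 8 (M = -1*(-8) = 8)
M*(-78) = 8*(-78) = -624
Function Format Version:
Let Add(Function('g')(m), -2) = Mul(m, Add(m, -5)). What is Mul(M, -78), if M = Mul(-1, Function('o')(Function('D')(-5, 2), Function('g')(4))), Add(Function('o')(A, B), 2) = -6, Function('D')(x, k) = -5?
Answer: -624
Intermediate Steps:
Function('g')(m) = Add(2, Mul(m, Add(-5, m))) (Function('g')(m) = Add(2, Mul(m, Add(m, -5))) = Add(2, Mul(m, Add(-5, m))))
Function('o')(A, B) = -8 (Function('o')(A, B) = Add(-2, -6) = -8)
M = 8 (M = Mul(-1, -8) = 8)
Mul(M, -78) = Mul(8, -78) = -624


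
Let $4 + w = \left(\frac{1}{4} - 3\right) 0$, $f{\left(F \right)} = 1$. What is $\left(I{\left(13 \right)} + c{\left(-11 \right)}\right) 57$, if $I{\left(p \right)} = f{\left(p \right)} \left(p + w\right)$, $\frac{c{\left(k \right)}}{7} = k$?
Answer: $-3876$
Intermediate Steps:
$c{\left(k \right)} = 7 k$
$w = -4$ ($w = -4 + \left(\frac{1}{4} - 3\right) 0 = -4 - 0 = -4 + 0 = -4$)
$I{\left(p \right)} = -4 + p$ ($I{\left(p \right)} = 1 \left(p - 4\right) = 1 \left(-4 + p\right) = -4 + p$)
$\left(I{\left(13 \right)} + c{\left(-11 \right)}\right) 57 = \left(\left(-4 + 13\right) + 7 \left(-11\right)\right) 57 = \left(9 - 77\right) 57 = \left(-68\right) 57 = -3876$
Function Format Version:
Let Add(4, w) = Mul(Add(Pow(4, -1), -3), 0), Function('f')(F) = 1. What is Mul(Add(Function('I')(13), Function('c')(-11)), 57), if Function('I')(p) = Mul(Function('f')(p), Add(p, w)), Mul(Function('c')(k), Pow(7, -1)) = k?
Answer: -3876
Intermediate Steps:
Function('c')(k) = Mul(7, k)
w = -4 (w = Add(-4, Mul(Add(Pow(4, -1), -3), 0)) = Add(-4, Mul(Add(Rational(1, 4), -3), 0)) = Add(-4, Mul(Rational(-11, 4), 0)) = Add(-4, 0) = -4)
Function('I')(p) = Add(-4, p) (Function('I')(p) = Mul(1, Add(p, -4)) = Mul(1, Add(-4, p)) = Add(-4, p))
Mul(Add(Function('I')(13), Function('c')(-11)), 57) = Mul(Add(Add(-4, 13), Mul(7, -11)), 57) = Mul(Add(9, -77), 57) = Mul(-68, 57) = -3876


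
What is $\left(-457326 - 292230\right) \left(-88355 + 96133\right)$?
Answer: $-5830046568$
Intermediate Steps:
$\left(-457326 - 292230\right) \left(-88355 + 96133\right) = \left(-749556\right) 7778 = -5830046568$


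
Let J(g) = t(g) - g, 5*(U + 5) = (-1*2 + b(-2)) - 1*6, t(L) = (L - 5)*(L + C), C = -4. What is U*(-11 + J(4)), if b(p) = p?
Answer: 105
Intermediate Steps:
t(L) = (-5 + L)*(-4 + L) (t(L) = (L - 5)*(L - 4) = (-5 + L)*(-4 + L))
U = -7 (U = -5 + ((-1*2 - 2) - 1*6)/5 = -5 + ((-2 - 2) - 6)/5 = -5 + (-4 - 6)/5 = -5 + (1/5)*(-10) = -5 - 2 = -7)
J(g) = 20 + g**2 - 10*g (J(g) = (20 + g**2 - 9*g) - g = 20 + g**2 - 10*g)
U*(-11 + J(4)) = -7*(-11 + (20 + 4**2 - 10*4)) = -7*(-11 + (20 + 16 - 40)) = -7*(-11 - 4) = -7*(-15) = 105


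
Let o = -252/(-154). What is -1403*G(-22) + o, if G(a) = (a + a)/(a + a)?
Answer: -15415/11 ≈ -1401.4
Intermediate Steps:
o = 18/11 (o = -252*(-1/154) = 18/11 ≈ 1.6364)
G(a) = 1 (G(a) = (2*a)/((2*a)) = (2*a)*(1/(2*a)) = 1)
-1403*G(-22) + o = -1403*1 + 18/11 = -1403 + 18/11 = -15415/11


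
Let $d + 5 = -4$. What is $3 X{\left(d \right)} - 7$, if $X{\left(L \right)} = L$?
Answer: $-34$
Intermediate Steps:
$d = -9$ ($d = -5 - 4 = -9$)
$3 X{\left(d \right)} - 7 = 3 \left(-9\right) - 7 = -27 - 7 = -34$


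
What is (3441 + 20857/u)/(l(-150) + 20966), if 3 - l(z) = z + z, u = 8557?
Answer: 29465494/181998833 ≈ 0.16190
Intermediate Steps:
l(z) = 3 - 2*z (l(z) = 3 - (z + z) = 3 - 2*z)
(3441 + 20857/u)/(l(-150) + 20966) = (3441 + 20857/8557)/((3 - 2*(-150)) + 20966) = (3441 + 20857*(1/8557))/((3 + 300) + 20966) = (3441 + 20857/8557)/(303 + 20966) = (29465494/8557)/21269 = (29465494/8557)*(1/21269) = 29465494/181998833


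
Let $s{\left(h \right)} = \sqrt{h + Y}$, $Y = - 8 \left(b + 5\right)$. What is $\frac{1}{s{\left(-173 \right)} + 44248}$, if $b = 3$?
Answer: $\frac{44248}{1957885741} - \frac{i \sqrt{237}}{1957885741} \approx 2.26 \cdot 10^{-5} - 7.863 \cdot 10^{-9} i$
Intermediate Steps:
$Y = -64$ ($Y = - 8 \left(3 + 5\right) = \left(-8\right) 8 = -64$)
$s{\left(h \right)} = \sqrt{-64 + h}$ ($s{\left(h \right)} = \sqrt{h - 64} = \sqrt{-64 + h}$)
$\frac{1}{s{\left(-173 \right)} + 44248} = \frac{1}{\sqrt{-64 - 173} + 44248} = \frac{1}{\sqrt{-237} + 44248} = \frac{1}{i \sqrt{237} + 44248} = \frac{1}{44248 + i \sqrt{237}}$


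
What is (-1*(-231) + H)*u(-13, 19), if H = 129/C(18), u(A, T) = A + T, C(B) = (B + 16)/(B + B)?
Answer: 37494/17 ≈ 2205.5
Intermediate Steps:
C(B) = (16 + B)/(2*B) (C(B) = (16 + B)/((2*B)) = (16 + B)*(1/(2*B)) = (16 + B)/(2*B))
H = 2322/17 (H = 129/(((½)*(16 + 18)/18)) = 129/(((½)*(1/18)*34)) = 129/(17/18) = 129*(18/17) = 2322/17 ≈ 136.59)
(-1*(-231) + H)*u(-13, 19) = (-1*(-231) + 2322/17)*(-13 + 19) = (231 + 2322/17)*6 = (6249/17)*6 = 37494/17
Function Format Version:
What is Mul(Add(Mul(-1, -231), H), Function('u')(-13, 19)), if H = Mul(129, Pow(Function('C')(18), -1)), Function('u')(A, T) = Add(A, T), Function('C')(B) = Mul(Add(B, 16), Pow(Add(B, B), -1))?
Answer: Rational(37494, 17) ≈ 2205.5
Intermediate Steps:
Function('C')(B) = Mul(Rational(1, 2), Pow(B, -1), Add(16, B)) (Function('C')(B) = Mul(Add(16, B), Pow(Mul(2, B), -1)) = Mul(Add(16, B), Mul(Rational(1, 2), Pow(B, -1))) = Mul(Rational(1, 2), Pow(B, -1), Add(16, B)))
H = Rational(2322, 17) (H = Mul(129, Pow(Mul(Rational(1, 2), Pow(18, -1), Add(16, 18)), -1)) = Mul(129, Pow(Mul(Rational(1, 2), Rational(1, 18), 34), -1)) = Mul(129, Pow(Rational(17, 18), -1)) = Mul(129, Rational(18, 17)) = Rational(2322, 17) ≈ 136.59)
Mul(Add(Mul(-1, -231), H), Function('u')(-13, 19)) = Mul(Add(Mul(-1, -231), Rational(2322, 17)), Add(-13, 19)) = Mul(Add(231, Rational(2322, 17)), 6) = Mul(Rational(6249, 17), 6) = Rational(37494, 17)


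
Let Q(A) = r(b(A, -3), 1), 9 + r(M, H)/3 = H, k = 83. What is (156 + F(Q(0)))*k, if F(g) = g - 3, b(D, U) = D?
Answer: 10707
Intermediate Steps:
r(M, H) = -27 + 3*H
Q(A) = -24 (Q(A) = -27 + 3*1 = -27 + 3 = -24)
F(g) = -3 + g
(156 + F(Q(0)))*k = (156 + (-3 - 24))*83 = (156 - 27)*83 = 129*83 = 10707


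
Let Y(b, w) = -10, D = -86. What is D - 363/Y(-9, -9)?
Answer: -497/10 ≈ -49.700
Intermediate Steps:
D - 363/Y(-9, -9) = -86 - 363/(-10) = -86 - 363*(-1)/10 = -86 - 1*(-363/10) = -86 + 363/10 = -497/10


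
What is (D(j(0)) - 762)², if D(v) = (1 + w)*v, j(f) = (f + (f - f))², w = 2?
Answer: 580644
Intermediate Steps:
j(f) = f² (j(f) = (f + 0)² = f²)
D(v) = 3*v (D(v) = (1 + 2)*v = 3*v)
(D(j(0)) - 762)² = (3*0² - 762)² = (3*0 - 762)² = (0 - 762)² = (-762)² = 580644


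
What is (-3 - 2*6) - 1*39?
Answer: -54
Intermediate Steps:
(-3 - 2*6) - 1*39 = (-3 - 12) - 39 = -15 - 39 = -54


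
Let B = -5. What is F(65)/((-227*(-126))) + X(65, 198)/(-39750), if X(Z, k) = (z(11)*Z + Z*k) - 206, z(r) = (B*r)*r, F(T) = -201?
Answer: 20960227/31581375 ≈ 0.66369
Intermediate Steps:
z(r) = -5*r² (z(r) = (-5*r)*r = -5*r²)
X(Z, k) = -206 - 605*Z + Z*k (X(Z, k) = ((-5*11²)*Z + Z*k) - 206 = ((-5*121)*Z + Z*k) - 206 = (-605*Z + Z*k) - 206 = -206 - 605*Z + Z*k)
F(65)/((-227*(-126))) + X(65, 198)/(-39750) = -201/((-227*(-126))) + (-206 - 605*65 + 65*198)/(-39750) = -201/28602 + (-206 - 39325 + 12870)*(-1/39750) = -201*1/28602 - 26661*(-1/39750) = -67/9534 + 8887/13250 = 20960227/31581375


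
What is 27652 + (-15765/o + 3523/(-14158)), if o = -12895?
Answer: 1009706358621/36513482 ≈ 27653.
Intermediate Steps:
27652 + (-15765/o + 3523/(-14158)) = 27652 + (-15765/(-12895) + 3523/(-14158)) = 27652 + (-15765*(-1/12895) + 3523*(-1/14158)) = 27652 + (3153/2579 - 3523/14158) = 27652 + 35554357/36513482 = 1009706358621/36513482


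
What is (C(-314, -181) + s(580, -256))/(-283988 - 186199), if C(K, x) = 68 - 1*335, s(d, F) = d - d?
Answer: 1/1761 ≈ 0.00056786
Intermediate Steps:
s(d, F) = 0
C(K, x) = -267 (C(K, x) = 68 - 335 = -267)
(C(-314, -181) + s(580, -256))/(-283988 - 186199) = (-267 + 0)/(-283988 - 186199) = -267/(-470187) = -267*(-1/470187) = 1/1761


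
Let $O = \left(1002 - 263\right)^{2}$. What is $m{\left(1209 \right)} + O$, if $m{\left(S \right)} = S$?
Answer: $547330$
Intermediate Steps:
$O = 546121$ ($O = 739^{2} = 546121$)
$m{\left(1209 \right)} + O = 1209 + 546121 = 547330$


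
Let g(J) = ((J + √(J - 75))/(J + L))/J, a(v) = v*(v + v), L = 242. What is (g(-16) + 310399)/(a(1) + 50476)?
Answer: 70150175/11408028 - I*√91/182528448 ≈ 6.1492 - 5.2263e-8*I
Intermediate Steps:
a(v) = 2*v² (a(v) = v*(2*v) = 2*v²)
g(J) = (J + √(-75 + J))/(J*(242 + J)) (g(J) = ((J + √(J - 75))/(J + 242))/J = ((J + √(-75 + J))/(242 + J))/J = (J + √(-75 + J))/(J*(242 + J)))
(g(-16) + 310399)/(a(1) + 50476) = ((-16 + √(-75 - 16))/((-16)*(242 - 16)) + 310399)/(2*1² + 50476) = (-1/16*(-16 + √(-91))/226 + 310399)/(2*1 + 50476) = (-1/16*1/226*(-16 + I*√91) + 310399)/(2 + 50476) = ((1/226 - I*√91/3616) + 310399)/50478 = (70150175/226 - I*√91/3616)*(1/50478) = 70150175/11408028 - I*√91/182528448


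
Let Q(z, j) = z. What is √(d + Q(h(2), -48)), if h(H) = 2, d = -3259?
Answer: I*√3257 ≈ 57.07*I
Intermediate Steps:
√(d + Q(h(2), -48)) = √(-3259 + 2) = √(-3257) = I*√3257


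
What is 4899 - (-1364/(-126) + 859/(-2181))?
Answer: 223901324/45801 ≈ 4888.6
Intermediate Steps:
4899 - (-1364/(-126) + 859/(-2181)) = 4899 - (-1364*(-1/126) + 859*(-1/2181)) = 4899 - (682/63 - 859/2181) = 4899 - 1*477775/45801 = 4899 - 477775/45801 = 223901324/45801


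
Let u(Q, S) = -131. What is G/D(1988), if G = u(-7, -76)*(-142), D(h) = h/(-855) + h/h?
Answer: -15904710/1133 ≈ -14038.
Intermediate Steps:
D(h) = 1 - h/855 (D(h) = h*(-1/855) + 1 = -h/855 + 1 = 1 - h/855)
G = 18602 (G = -131*(-142) = 18602)
G/D(1988) = 18602/(1 - 1/855*1988) = 18602/(1 - 1988/855) = 18602/(-1133/855) = 18602*(-855/1133) = -15904710/1133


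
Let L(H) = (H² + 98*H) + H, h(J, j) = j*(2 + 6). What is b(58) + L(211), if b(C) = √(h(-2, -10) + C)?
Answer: 65410 + I*√22 ≈ 65410.0 + 4.6904*I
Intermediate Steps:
h(J, j) = 8*j (h(J, j) = j*8 = 8*j)
L(H) = H² + 99*H
b(C) = √(-80 + C) (b(C) = √(8*(-10) + C) = √(-80 + C))
b(58) + L(211) = √(-80 + 58) + 211*(99 + 211) = √(-22) + 211*310 = I*√22 + 65410 = 65410 + I*√22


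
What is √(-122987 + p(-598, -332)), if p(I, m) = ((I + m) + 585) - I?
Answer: I*√122734 ≈ 350.33*I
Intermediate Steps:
p(I, m) = 585 + m (p(I, m) = (585 + I + m) - I = 585 + m)
√(-122987 + p(-598, -332)) = √(-122987 + (585 - 332)) = √(-122987 + 253) = √(-122734) = I*√122734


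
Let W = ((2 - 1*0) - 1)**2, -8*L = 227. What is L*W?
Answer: -227/8 ≈ -28.375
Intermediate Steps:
L = -227/8 (L = -1/8*227 = -227/8 ≈ -28.375)
W = 1 (W = ((2 + 0) - 1)**2 = (2 - 1)**2 = 1**2 = 1)
L*W = -227/8*1 = -227/8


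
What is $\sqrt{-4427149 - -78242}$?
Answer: $i \sqrt{4348907} \approx 2085.4 i$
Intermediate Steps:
$\sqrt{-4427149 - -78242} = \sqrt{-4427149 + 78242} = \sqrt{-4348907} = i \sqrt{4348907}$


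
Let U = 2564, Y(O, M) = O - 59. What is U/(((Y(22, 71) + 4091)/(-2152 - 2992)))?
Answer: -6594608/2027 ≈ -3253.4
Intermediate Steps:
Y(O, M) = -59 + O
U/(((Y(22, 71) + 4091)/(-2152 - 2992))) = 2564/((((-59 + 22) + 4091)/(-2152 - 2992))) = 2564/(((-37 + 4091)/(-5144))) = 2564/((4054*(-1/5144))) = 2564/(-2027/2572) = 2564*(-2572/2027) = -6594608/2027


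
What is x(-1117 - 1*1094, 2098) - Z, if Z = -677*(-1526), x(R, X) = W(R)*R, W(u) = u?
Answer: 3855419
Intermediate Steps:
x(R, X) = R**2 (x(R, X) = R*R = R**2)
Z = 1033102
x(-1117 - 1*1094, 2098) - Z = (-1117 - 1*1094)**2 - 1*1033102 = (-1117 - 1094)**2 - 1033102 = (-2211)**2 - 1033102 = 4888521 - 1033102 = 3855419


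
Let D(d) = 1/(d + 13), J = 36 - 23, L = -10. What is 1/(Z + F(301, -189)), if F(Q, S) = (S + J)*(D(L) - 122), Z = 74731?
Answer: 3/288433 ≈ 1.0401e-5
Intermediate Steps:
J = 13
D(d) = 1/(13 + d)
F(Q, S) = -4745/3 - 365*S/3 (F(Q, S) = (S + 13)*(1/(13 - 10) - 122) = (13 + S)*(1/3 - 122) = (13 + S)*(⅓ - 122) = (13 + S)*(-365/3) = -4745/3 - 365*S/3)
1/(Z + F(301, -189)) = 1/(74731 + (-4745/3 - 365/3*(-189))) = 1/(74731 + (-4745/3 + 22995)) = 1/(74731 + 64240/3) = 1/(288433/3) = 3/288433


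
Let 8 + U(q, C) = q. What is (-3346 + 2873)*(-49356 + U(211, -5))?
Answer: 23249369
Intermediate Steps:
U(q, C) = -8 + q
(-3346 + 2873)*(-49356 + U(211, -5)) = (-3346 + 2873)*(-49356 + (-8 + 211)) = -473*(-49356 + 203) = -473*(-49153) = 23249369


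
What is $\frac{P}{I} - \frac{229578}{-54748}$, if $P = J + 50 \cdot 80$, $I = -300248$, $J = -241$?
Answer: $\frac{17181134403}{4109494376} \approx 4.1808$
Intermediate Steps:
$P = 3759$ ($P = -241 + 50 \cdot 80 = -241 + 4000 = 3759$)
$\frac{P}{I} - \frac{229578}{-54748} = \frac{3759}{-300248} - \frac{229578}{-54748} = 3759 \left(- \frac{1}{300248}\right) - - \frac{114789}{27374} = - \frac{3759}{300248} + \frac{114789}{27374} = \frac{17181134403}{4109494376}$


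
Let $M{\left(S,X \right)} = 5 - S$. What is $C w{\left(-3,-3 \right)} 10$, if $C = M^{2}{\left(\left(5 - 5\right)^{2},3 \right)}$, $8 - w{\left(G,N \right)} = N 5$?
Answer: $5750$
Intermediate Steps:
$w{\left(G,N \right)} = 8 - 5 N$ ($w{\left(G,N \right)} = 8 - N 5 = 8 - 5 N$)
$C = 25$ ($C = \left(5 - \left(5 - 5\right)^{2}\right)^{2} = \left(5 - 0^{2}\right)^{2} = \left(5 - 0\right)^{2} = \left(5 + 0\right)^{2} = 5^{2} = 25$)
$C w{\left(-3,-3 \right)} 10 = 25 \left(8 - -15\right) 10 = 25 \left(8 + 15\right) 10 = 25 \cdot 23 \cdot 10 = 575 \cdot 10 = 5750$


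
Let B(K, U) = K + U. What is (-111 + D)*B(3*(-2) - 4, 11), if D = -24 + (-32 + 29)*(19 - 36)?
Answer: -84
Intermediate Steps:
D = 27 (D = -24 - 3*(-17) = -24 + 51 = 27)
(-111 + D)*B(3*(-2) - 4, 11) = (-111 + 27)*((3*(-2) - 4) + 11) = -84*((-6 - 4) + 11) = -84*(-10 + 11) = -84*1 = -84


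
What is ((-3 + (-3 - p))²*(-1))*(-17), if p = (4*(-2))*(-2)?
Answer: 8228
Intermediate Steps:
p = 16 (p = -8*(-2) = 16)
((-3 + (-3 - p))²*(-1))*(-17) = ((-3 + (-3 - 1*16))²*(-1))*(-17) = ((-3 + (-3 - 16))²*(-1))*(-17) = ((-3 - 19)²*(-1))*(-17) = ((-22)²*(-1))*(-17) = (484*(-1))*(-17) = -484*(-17) = 8228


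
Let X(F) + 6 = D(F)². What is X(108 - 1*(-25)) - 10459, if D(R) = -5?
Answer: -10440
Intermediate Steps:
X(F) = 19 (X(F) = -6 + (-5)² = -6 + 25 = 19)
X(108 - 1*(-25)) - 10459 = 19 - 10459 = -10440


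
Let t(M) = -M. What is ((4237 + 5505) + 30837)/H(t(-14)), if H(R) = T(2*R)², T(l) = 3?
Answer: 40579/9 ≈ 4508.8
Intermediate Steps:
H(R) = 9 (H(R) = 3² = 9)
((4237 + 5505) + 30837)/H(t(-14)) = ((4237 + 5505) + 30837)/9 = (9742 + 30837)*(⅑) = 40579*(⅑) = 40579/9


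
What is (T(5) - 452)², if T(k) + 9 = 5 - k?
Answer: 212521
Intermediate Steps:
T(k) = -4 - k (T(k) = -9 + (5 - k) = -4 - k)
(T(5) - 452)² = ((-4 - 1*5) - 452)² = ((-4 - 5) - 452)² = (-9 - 452)² = (-461)² = 212521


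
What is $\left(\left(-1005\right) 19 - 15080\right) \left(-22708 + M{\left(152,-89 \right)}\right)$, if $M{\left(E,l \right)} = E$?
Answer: $770851300$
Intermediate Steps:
$\left(\left(-1005\right) 19 - 15080\right) \left(-22708 + M{\left(152,-89 \right)}\right) = \left(\left(-1005\right) 19 - 15080\right) \left(-22708 + 152\right) = \left(-19095 - 15080\right) \left(-22556\right) = \left(-34175\right) \left(-22556\right) = 770851300$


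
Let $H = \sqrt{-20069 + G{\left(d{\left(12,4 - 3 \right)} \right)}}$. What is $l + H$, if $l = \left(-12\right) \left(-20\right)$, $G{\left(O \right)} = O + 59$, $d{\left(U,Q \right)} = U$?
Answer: $240 + 3 i \sqrt{2222} \approx 240.0 + 141.41 i$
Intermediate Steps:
$G{\left(O \right)} = 59 + O$
$l = 240$
$H = 3 i \sqrt{2222}$ ($H = \sqrt{-20069 + \left(59 + 12\right)} = \sqrt{-20069 + 71} = \sqrt{-19998} = 3 i \sqrt{2222} \approx 141.41 i$)
$l + H = 240 + 3 i \sqrt{2222}$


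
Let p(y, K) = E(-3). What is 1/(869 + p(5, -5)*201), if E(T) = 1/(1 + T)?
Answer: 2/1537 ≈ 0.0013012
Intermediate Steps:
p(y, K) = -1/2 (p(y, K) = 1/(1 - 3) = 1/(-2) = -1/2)
1/(869 + p(5, -5)*201) = 1/(869 - 1/2*201) = 1/(869 - 201/2) = 1/(1537/2) = 2/1537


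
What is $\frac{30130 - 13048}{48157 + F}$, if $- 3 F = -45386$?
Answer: $\frac{51246}{189857} \approx 0.26992$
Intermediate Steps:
$F = \frac{45386}{3}$ ($F = \left(- \frac{1}{3}\right) \left(-45386\right) = \frac{45386}{3} \approx 15129.0$)
$\frac{30130 - 13048}{48157 + F} = \frac{30130 - 13048}{48157 + \frac{45386}{3}} = \frac{17082}{\frac{189857}{3}} = 17082 \cdot \frac{3}{189857} = \frac{51246}{189857}$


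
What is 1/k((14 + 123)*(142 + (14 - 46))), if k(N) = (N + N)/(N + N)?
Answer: 1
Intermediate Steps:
k(N) = 1 (k(N) = (2*N)/((2*N)) = (2*N)*(1/(2*N)) = 1)
1/k((14 + 123)*(142 + (14 - 46))) = 1/1 = 1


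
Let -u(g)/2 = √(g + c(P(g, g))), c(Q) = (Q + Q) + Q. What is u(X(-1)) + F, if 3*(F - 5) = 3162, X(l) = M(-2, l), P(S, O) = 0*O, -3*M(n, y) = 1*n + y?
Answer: 1057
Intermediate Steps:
M(n, y) = -n/3 - y/3 (M(n, y) = -(1*n + y)/3 = -(n + y)/3 = -n/3 - y/3)
P(S, O) = 0
c(Q) = 3*Q (c(Q) = 2*Q + Q = 3*Q)
X(l) = ⅔ - l/3 (X(l) = -⅓*(-2) - l/3 = ⅔ - l/3)
F = 1059 (F = 5 + (⅓)*3162 = 5 + 1054 = 1059)
u(g) = -2*√g (u(g) = -2*√(g + 3*0) = -2*√(g + 0) = -2*√g)
u(X(-1)) + F = -2*√(⅔ - ⅓*(-1)) + 1059 = -2*√(⅔ + ⅓) + 1059 = -2*√1 + 1059 = -2*1 + 1059 = -2 + 1059 = 1057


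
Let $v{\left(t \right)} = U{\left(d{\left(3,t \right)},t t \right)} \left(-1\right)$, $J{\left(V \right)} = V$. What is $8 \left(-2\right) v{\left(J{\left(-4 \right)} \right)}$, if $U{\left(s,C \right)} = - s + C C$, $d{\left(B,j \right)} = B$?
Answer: $4048$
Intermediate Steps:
$U{\left(s,C \right)} = C^{2} - s$ ($U{\left(s,C \right)} = - s + C^{2} = C^{2} - s$)
$v{\left(t \right)} = 3 - t^{4}$ ($v{\left(t \right)} = \left(\left(t t\right)^{2} - 3\right) \left(-1\right) = \left(\left(t^{2}\right)^{2} - 3\right) \left(-1\right) = \left(t^{4} - 3\right) \left(-1\right) = \left(-3 + t^{4}\right) \left(-1\right) = 3 - t^{4}$)
$8 \left(-2\right) v{\left(J{\left(-4 \right)} \right)} = 8 \left(-2\right) \left(3 - \left(-4\right)^{4}\right) = - 16 \left(3 - 256\right) = \left(-16\right) \left(-253\right) = 4048$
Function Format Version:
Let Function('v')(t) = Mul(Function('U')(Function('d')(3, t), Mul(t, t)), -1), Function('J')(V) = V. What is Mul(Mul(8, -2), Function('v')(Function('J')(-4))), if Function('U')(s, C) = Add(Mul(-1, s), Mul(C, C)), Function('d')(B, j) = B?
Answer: 4048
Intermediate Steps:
Function('U')(s, C) = Add(Pow(C, 2), Mul(-1, s)) (Function('U')(s, C) = Add(Mul(-1, s), Pow(C, 2)) = Add(Pow(C, 2), Mul(-1, s)))
Function('v')(t) = Add(3, Mul(-1, Pow(t, 4))) (Function('v')(t) = Mul(Add(Pow(Mul(t, t), 2), Mul(-1, 3)), -1) = Mul(Add(Pow(Pow(t, 2), 2), -3), -1) = Mul(Add(Pow(t, 4), -3), -1) = Mul(Add(-3, Pow(t, 4)), -1) = Add(3, Mul(-1, Pow(t, 4))))
Mul(Mul(8, -2), Function('v')(Function('J')(-4))) = Mul(Mul(8, -2), Add(3, Mul(-1, Pow(-4, 4)))) = Mul(-16, Add(3, Mul(-1, 256))) = Mul(-16, Add(3, -256)) = Mul(-16, -253) = 4048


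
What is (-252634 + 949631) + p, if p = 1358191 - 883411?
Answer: 1171777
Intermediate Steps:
p = 474780
(-252634 + 949631) + p = (-252634 + 949631) + 474780 = 696997 + 474780 = 1171777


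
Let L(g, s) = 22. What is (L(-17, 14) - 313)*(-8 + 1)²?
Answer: -14259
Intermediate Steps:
(L(-17, 14) - 313)*(-8 + 1)² = (22 - 313)*(-8 + 1)² = -291*(-7)² = -291*49 = -14259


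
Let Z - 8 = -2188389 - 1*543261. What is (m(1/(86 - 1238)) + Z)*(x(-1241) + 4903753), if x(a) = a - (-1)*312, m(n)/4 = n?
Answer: -482139359065141/36 ≈ -1.3393e+13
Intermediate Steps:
m(n) = 4*n
x(a) = 312 + a (x(a) = a - 1*(-312) = a + 312 = 312 + a)
Z = -2731642 (Z = 8 + (-2188389 - 1*543261) = 8 + (-2188389 - 543261) = 8 - 2731650 = -2731642)
(m(1/(86 - 1238)) + Z)*(x(-1241) + 4903753) = (4/(86 - 1238) - 2731642)*((312 - 1241) + 4903753) = (4/(-1152) - 2731642)*(-929 + 4903753) = (4*(-1/1152) - 2731642)*4902824 = (-1/288 - 2731642)*4902824 = -786712897/288*4902824 = -482139359065141/36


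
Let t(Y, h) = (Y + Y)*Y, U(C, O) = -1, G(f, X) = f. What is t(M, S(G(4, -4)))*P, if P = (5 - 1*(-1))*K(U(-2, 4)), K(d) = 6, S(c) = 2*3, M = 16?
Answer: 18432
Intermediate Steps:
S(c) = 6
t(Y, h) = 2*Y**2 (t(Y, h) = (2*Y)*Y = 2*Y**2)
P = 36 (P = (5 - 1*(-1))*6 = (5 + 1)*6 = 6*6 = 36)
t(M, S(G(4, -4)))*P = (2*16**2)*36 = (2*256)*36 = 512*36 = 18432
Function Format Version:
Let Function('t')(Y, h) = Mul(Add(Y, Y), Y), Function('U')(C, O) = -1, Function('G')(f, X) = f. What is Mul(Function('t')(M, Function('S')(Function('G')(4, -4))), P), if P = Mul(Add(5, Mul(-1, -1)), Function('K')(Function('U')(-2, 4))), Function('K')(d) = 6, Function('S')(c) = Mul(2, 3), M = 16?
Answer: 18432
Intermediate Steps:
Function('S')(c) = 6
Function('t')(Y, h) = Mul(2, Pow(Y, 2)) (Function('t')(Y, h) = Mul(Mul(2, Y), Y) = Mul(2, Pow(Y, 2)))
P = 36 (P = Mul(Add(5, Mul(-1, -1)), 6) = Mul(Add(5, 1), 6) = Mul(6, 6) = 36)
Mul(Function('t')(M, Function('S')(Function('G')(4, -4))), P) = Mul(Mul(2, Pow(16, 2)), 36) = Mul(Mul(2, 256), 36) = Mul(512, 36) = 18432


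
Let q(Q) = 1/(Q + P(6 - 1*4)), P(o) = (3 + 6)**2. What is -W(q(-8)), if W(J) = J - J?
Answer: 0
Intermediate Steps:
P(o) = 81 (P(o) = 9**2 = 81)
q(Q) = 1/(81 + Q) (q(Q) = 1/(Q + 81) = 1/(81 + Q))
W(J) = 0
-W(q(-8)) = -1*0 = 0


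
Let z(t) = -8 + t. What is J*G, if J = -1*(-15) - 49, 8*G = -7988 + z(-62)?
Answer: 68493/2 ≈ 34247.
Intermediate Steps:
G = -4029/4 (G = (-7988 + (-8 - 62))/8 = (-7988 - 70)/8 = (⅛)*(-8058) = -4029/4 ≈ -1007.3)
J = -34 (J = 15 - 49 = -34)
J*G = -34*(-4029/4) = 68493/2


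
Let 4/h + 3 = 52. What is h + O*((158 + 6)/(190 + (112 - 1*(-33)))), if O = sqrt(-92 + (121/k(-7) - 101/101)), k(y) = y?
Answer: 4/49 + 328*I*sqrt(1351)/2345 ≈ 0.081633 + 5.1411*I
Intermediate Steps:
h = 4/49 (h = 4/(-3 + 52) = 4/49 ≈ 0.081633)
O = 2*I*sqrt(1351)/7 (O = sqrt(-92 + (121/(-7) - 101/101)) = sqrt(-92 + (121*(-1/7) - 101*1/101)) = sqrt(-92 + (-121/7 - 1)) = sqrt(-92 - 128/7) = sqrt(-772/7) = 2*I*sqrt(1351)/7 ≈ 10.502*I)
h + O*((158 + 6)/(190 + (112 - 1*(-33)))) = 4/49 + (2*I*sqrt(1351)/7)*((158 + 6)/(190 + (112 - 1*(-33)))) = 4/49 + (2*I*sqrt(1351)/7)*(164/(190 + (112 + 33))) = 4/49 + (2*I*sqrt(1351)/7)*(164/(190 + 145)) = 4/49 + (2*I*sqrt(1351)/7)*(164/335) = 4/49 + 328*I*sqrt(1351)/2345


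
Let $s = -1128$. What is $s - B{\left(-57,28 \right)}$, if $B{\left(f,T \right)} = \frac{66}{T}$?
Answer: $- \frac{15825}{14} \approx -1130.4$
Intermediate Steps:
$s - B{\left(-57,28 \right)} = -1128 - \frac{66}{28} = -1128 - 66 \cdot \frac{1}{28} = -1128 - \frac{33}{14} = - \frac{15825}{14}$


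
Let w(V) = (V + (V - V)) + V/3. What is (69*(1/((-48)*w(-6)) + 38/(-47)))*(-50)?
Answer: 8363375/3008 ≈ 2780.4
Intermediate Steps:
w(V) = 4*V/3 (w(V) = (V + 0) + V*(⅓) = V + V/3 = 4*V/3)
(69*(1/((-48)*w(-6)) + 38/(-47)))*(-50) = (69*(1/((-48)*(((4/3)*(-6)))) + 38/(-47)))*(-50) = (69*(-1/48/(-8) + 38*(-1/47)))*(-50) = (69*(-1/48*(-⅛) - 38/47))*(-50) = (69*(1/384 - 38/47))*(-50) = (69*(-14545/18048))*(-50) = -334535/6016*(-50) = 8363375/3008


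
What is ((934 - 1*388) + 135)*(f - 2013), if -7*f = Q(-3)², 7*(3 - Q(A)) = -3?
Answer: -470594835/343 ≈ -1.3720e+6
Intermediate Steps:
Q(A) = 24/7 (Q(A) = 3 - ⅐*(-3) = 3 + 3/7 = 24/7)
f = -576/343 (f = -(24/7)²/7 = -⅐*576/49 = -576/343 ≈ -1.6793)
((934 - 1*388) + 135)*(f - 2013) = ((934 - 1*388) + 135)*(-576/343 - 2013) = ((934 - 388) + 135)*(-691035/343) = (546 + 135)*(-691035/343) = 681*(-691035/343) = -470594835/343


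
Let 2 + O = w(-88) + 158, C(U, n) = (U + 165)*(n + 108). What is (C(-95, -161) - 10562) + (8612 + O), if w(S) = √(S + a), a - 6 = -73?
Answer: -5504 + I*√155 ≈ -5504.0 + 12.45*I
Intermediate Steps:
a = -67 (a = 6 - 73 = -67)
C(U, n) = (108 + n)*(165 + U) (C(U, n) = (165 + U)*(108 + n) = (108 + n)*(165 + U))
w(S) = √(-67 + S) (w(S) = √(S - 67) = √(-67 + S))
O = 156 + I*√155 (O = -2 + (√(-67 - 88) + 158) = -2 + (√(-155) + 158) = -2 + (I*√155 + 158) = -2 + (158 + I*√155) = 156 + I*√155 ≈ 156.0 + 12.45*I)
(C(-95, -161) - 10562) + (8612 + O) = ((17820 + 108*(-95) + 165*(-161) - 95*(-161)) - 10562) + (8612 + (156 + I*√155)) = ((17820 - 10260 - 26565 + 15295) - 10562) + (8768 + I*√155) = (-3710 - 10562) + (8768 + I*√155) = -14272 + (8768 + I*√155) = -5504 + I*√155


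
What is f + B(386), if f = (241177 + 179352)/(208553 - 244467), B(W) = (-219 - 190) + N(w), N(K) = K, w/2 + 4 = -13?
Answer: -16330431/35914 ≈ -454.71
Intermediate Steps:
w = -34 (w = -8 + 2*(-13) = -8 - 26 = -34)
B(W) = -443 (B(W) = (-219 - 190) - 34 = -409 - 34 = -443)
f = -420529/35914 (f = 420529/(-35914) = 420529*(-1/35914) = -420529/35914 ≈ -11.709)
f + B(386) = -420529/35914 - 443 = -16330431/35914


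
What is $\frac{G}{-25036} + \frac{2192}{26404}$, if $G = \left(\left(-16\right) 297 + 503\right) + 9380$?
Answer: $- \frac{20150003}{165262636} \approx -0.12193$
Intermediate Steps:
$G = 5131$ ($G = \left(-4752 + 503\right) + 9380 = -4249 + 9380 = 5131$)
$\frac{G}{-25036} + \frac{2192}{26404} = \frac{5131}{-25036} + \frac{2192}{26404} = 5131 \left(- \frac{1}{25036}\right) + 2192 \cdot \frac{1}{26404} = - \frac{5131}{25036} + \frac{548}{6601} = - \frac{20150003}{165262636}$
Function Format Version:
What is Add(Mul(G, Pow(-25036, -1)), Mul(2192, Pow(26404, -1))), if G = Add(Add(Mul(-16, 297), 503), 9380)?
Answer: Rational(-20150003, 165262636) ≈ -0.12193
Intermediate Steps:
G = 5131 (G = Add(Add(-4752, 503), 9380) = Add(-4249, 9380) = 5131)
Add(Mul(G, Pow(-25036, -1)), Mul(2192, Pow(26404, -1))) = Add(Mul(5131, Pow(-25036, -1)), Mul(2192, Pow(26404, -1))) = Add(Mul(5131, Rational(-1, 25036)), Mul(2192, Rational(1, 26404))) = Add(Rational(-5131, 25036), Rational(548, 6601)) = Rational(-20150003, 165262636)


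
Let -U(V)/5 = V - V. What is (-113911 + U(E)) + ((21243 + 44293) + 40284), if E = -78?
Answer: -8091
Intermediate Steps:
U(V) = 0 (U(V) = -5*(V - V) = -5*0 = 0)
(-113911 + U(E)) + ((21243 + 44293) + 40284) = (-113911 + 0) + ((21243 + 44293) + 40284) = -113911 + (65536 + 40284) = -113911 + 105820 = -8091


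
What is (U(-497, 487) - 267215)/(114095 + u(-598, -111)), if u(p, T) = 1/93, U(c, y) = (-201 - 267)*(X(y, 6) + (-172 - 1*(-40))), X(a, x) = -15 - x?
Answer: -18191823/10610836 ≈ -1.7145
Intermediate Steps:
U(c, y) = 71604 (U(c, y) = (-201 - 267)*((-15 - 1*6) + (-172 - 1*(-40))) = -468*((-15 - 6) + (-172 + 40)) = -468*(-21 - 132) = -468*(-153) = 71604)
u(p, T) = 1/93
(U(-497, 487) - 267215)/(114095 + u(-598, -111)) = (71604 - 267215)/(114095 + 1/93) = -195611/10610836/93 = -195611*93/10610836 = -18191823/10610836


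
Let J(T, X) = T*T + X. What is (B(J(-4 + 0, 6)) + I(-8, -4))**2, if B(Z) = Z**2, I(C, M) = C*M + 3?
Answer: 269361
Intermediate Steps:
I(C, M) = 3 + C*M
J(T, X) = X + T**2 (J(T, X) = T**2 + X = X + T**2)
(B(J(-4 + 0, 6)) + I(-8, -4))**2 = ((6 + (-4 + 0)**2)**2 + (3 - 8*(-4)))**2 = ((6 + (-4)**2)**2 + (3 + 32))**2 = ((6 + 16)**2 + 35)**2 = (22**2 + 35)**2 = (484 + 35)**2 = 519**2 = 269361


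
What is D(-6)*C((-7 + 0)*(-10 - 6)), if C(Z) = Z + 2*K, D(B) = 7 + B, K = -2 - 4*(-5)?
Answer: 148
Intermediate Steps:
K = 18 (K = -2 + 20 = 18)
C(Z) = 36 + Z (C(Z) = Z + 2*18 = Z + 36 = 36 + Z)
D(-6)*C((-7 + 0)*(-10 - 6)) = (7 - 6)*(36 + (-7 + 0)*(-10 - 6)) = 1*(36 - 7*(-16)) = 1*(36 + 112) = 1*148 = 148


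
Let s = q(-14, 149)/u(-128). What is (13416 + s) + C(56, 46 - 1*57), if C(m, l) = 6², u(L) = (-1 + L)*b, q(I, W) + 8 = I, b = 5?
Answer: 8676562/645 ≈ 13452.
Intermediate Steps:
q(I, W) = -8 + I
u(L) = -5 + 5*L (u(L) = (-1 + L)*5 = -5 + 5*L)
C(m, l) = 36
s = 22/645 (s = (-8 - 14)/(-5 + 5*(-128)) = -22/(-5 - 640) = -22/(-645) = -22*(-1/645) = 22/645 ≈ 0.034109)
(13416 + s) + C(56, 46 - 1*57) = (13416 + 22/645) + 36 = 8653342/645 + 36 = 8676562/645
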